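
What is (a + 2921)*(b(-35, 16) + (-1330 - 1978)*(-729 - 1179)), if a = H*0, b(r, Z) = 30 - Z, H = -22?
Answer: 18436411438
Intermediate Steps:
a = 0 (a = -22*0 = 0)
(a + 2921)*(b(-35, 16) + (-1330 - 1978)*(-729 - 1179)) = (0 + 2921)*((30 - 1*16) + (-1330 - 1978)*(-729 - 1179)) = 2921*((30 - 16) - 3308*(-1908)) = 2921*(14 + 6311664) = 2921*6311678 = 18436411438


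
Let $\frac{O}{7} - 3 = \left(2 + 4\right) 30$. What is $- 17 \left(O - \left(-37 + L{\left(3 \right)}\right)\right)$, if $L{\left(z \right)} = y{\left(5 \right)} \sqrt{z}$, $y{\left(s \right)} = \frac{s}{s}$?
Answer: $-22406 + 17 \sqrt{3} \approx -22377.0$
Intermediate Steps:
$y{\left(s \right)} = 1$
$L{\left(z \right)} = \sqrt{z}$ ($L{\left(z \right)} = 1 \sqrt{z} = \sqrt{z}$)
$O = 1281$ ($O = 21 + 7 \left(2 + 4\right) 30 = 21 + 7 \cdot 6 \cdot 30 = 21 + 7 \cdot 180 = 21 + 1260 = 1281$)
$- 17 \left(O - \left(-37 + L{\left(3 \right)}\right)\right) = - 17 \left(1281 + \left(37 - \sqrt{3}\right)\right) = - 17 \left(1318 - \sqrt{3}\right) = -22406 + 17 \sqrt{3}$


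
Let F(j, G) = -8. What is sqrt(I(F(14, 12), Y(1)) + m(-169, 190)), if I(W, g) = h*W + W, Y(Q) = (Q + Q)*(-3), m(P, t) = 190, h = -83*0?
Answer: sqrt(182) ≈ 13.491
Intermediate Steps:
h = 0
Y(Q) = -6*Q (Y(Q) = (2*Q)*(-3) = -6*Q)
I(W, g) = W (I(W, g) = 0*W + W = 0 + W = W)
sqrt(I(F(14, 12), Y(1)) + m(-169, 190)) = sqrt(-8 + 190) = sqrt(182)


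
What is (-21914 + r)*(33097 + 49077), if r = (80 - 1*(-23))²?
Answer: -928977070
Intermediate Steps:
r = 10609 (r = (80 + 23)² = 103² = 10609)
(-21914 + r)*(33097 + 49077) = (-21914 + 10609)*(33097 + 49077) = -11305*82174 = -928977070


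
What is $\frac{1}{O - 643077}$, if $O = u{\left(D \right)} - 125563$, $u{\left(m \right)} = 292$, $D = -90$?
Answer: $- \frac{1}{768348} \approx -1.3015 \cdot 10^{-6}$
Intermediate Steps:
$O = -125271$ ($O = 292 - 125563 = -125271$)
$\frac{1}{O - 643077} = \frac{1}{-125271 - 643077} = \frac{1}{-768348} = - \frac{1}{768348}$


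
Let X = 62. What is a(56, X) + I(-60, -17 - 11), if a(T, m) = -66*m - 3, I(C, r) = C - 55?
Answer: -4210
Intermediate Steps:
I(C, r) = -55 + C
a(T, m) = -3 - 66*m
a(56, X) + I(-60, -17 - 11) = (-3 - 66*62) + (-55 - 60) = (-3 - 4092) - 115 = -4095 - 115 = -4210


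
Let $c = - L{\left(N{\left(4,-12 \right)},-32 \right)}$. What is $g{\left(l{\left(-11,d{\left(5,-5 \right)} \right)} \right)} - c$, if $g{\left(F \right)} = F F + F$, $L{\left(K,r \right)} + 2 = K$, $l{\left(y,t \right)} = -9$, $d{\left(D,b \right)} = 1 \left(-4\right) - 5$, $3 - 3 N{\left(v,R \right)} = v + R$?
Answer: $\frac{221}{3} \approx 73.667$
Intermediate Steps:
$N{\left(v,R \right)} = 1 - \frac{R}{3} - \frac{v}{3}$ ($N{\left(v,R \right)} = 1 - \frac{v + R}{3} = 1 - \frac{R + v}{3} = 1 - \left(\frac{R}{3} + \frac{v}{3}\right) = 1 - \frac{R}{3} - \frac{v}{3}$)
$d{\left(D,b \right)} = -9$ ($d{\left(D,b \right)} = -4 - 5 = -9$)
$L{\left(K,r \right)} = -2 + K$
$g{\left(F \right)} = F + F^{2}$ ($g{\left(F \right)} = F^{2} + F = F + F^{2}$)
$c = - \frac{5}{3}$ ($c = - (-2 - - \frac{11}{3}) = - (-2 + \left(1 + 4 - \frac{4}{3}\right)) = - (-2 + \frac{11}{3}) = \left(-1\right) \frac{5}{3} = - \frac{5}{3} \approx -1.6667$)
$g{\left(l{\left(-11,d{\left(5,-5 \right)} \right)} \right)} - c = - 9 \left(1 - 9\right) - - \frac{5}{3} = \left(-9\right) \left(-8\right) + \frac{5}{3} = 72 + \frac{5}{3} = \frac{221}{3}$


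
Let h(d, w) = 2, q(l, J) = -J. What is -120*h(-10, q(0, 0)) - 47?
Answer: -287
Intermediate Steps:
-120*h(-10, q(0, 0)) - 47 = -120*2 - 47 = -240 - 47 = -287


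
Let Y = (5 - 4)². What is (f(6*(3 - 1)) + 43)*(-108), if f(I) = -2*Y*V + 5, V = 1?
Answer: -4968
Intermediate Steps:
Y = 1 (Y = 1² = 1)
f(I) = 3 (f(I) = -2 + 5 = 3)
(f(6*(3 - 1)) + 43)*(-108) = (3 + 43)*(-108) = 46*(-108) = -4968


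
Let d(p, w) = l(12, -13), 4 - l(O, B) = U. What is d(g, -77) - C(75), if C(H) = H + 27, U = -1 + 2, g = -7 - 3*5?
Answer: -99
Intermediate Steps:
g = -22 (g = -7 - 15 = -22)
U = 1
l(O, B) = 3 (l(O, B) = 4 - 1*1 = 4 - 1 = 3)
d(p, w) = 3
C(H) = 27 + H
d(g, -77) - C(75) = 3 - (27 + 75) = 3 - 1*102 = 3 - 102 = -99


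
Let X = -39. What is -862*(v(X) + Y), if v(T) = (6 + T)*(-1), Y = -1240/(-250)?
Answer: -818038/25 ≈ -32722.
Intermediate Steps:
Y = 124/25 (Y = -1240*(-1/250) = 124/25 ≈ 4.9600)
v(T) = -6 - T
-862*(v(X) + Y) = -862*((-6 - 1*(-39)) + 124/25) = -862*((-6 + 39) + 124/25) = -862*(33 + 124/25) = -862*949/25 = -818038/25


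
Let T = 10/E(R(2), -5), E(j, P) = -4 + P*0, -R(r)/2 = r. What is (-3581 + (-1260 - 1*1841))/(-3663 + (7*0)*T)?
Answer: 6682/3663 ≈ 1.8242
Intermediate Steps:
R(r) = -2*r
E(j, P) = -4 (E(j, P) = -4 + 0 = -4)
T = -5/2 (T = 10/(-4) = 10*(-1/4) = -5/2 ≈ -2.5000)
(-3581 + (-1260 - 1*1841))/(-3663 + (7*0)*T) = (-3581 + (-1260 - 1*1841))/(-3663 + (7*0)*(-5/2)) = (-3581 + (-1260 - 1841))/(-3663 + 0*(-5/2)) = (-3581 - 3101)/(-3663 + 0) = -6682/(-3663) = -6682*(-1/3663) = 6682/3663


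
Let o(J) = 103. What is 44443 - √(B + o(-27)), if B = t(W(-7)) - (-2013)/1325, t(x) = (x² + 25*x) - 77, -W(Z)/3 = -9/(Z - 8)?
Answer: 44443 - I*√1000057/265 ≈ 44443.0 - 3.7737*I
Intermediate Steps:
W(Z) = 27/(-8 + Z) (W(Z) = -(-27)/(Z - 8) = -(-27)/(-8 + Z) = 27/(-8 + Z))
t(x) = -77 + x² + 25*x
B = -155344/1325 (B = (-77 + (27/(-8 - 7))² + 25*(27/(-8 - 7))) - (-2013)/1325 = (-77 + (27/(-15))² + 25*(27/(-15))) - (-2013)/1325 = (-77 + (27*(-1/15))² + 25*(27*(-1/15))) - 1*(-2013/1325) = (-77 + (-9/5)² + 25*(-9/5)) + 2013/1325 = (-77 + 81/25 - 45) + 2013/1325 = -2969/25 + 2013/1325 = -155344/1325 ≈ -117.24)
44443 - √(B + o(-27)) = 44443 - √(-155344/1325 + 103) = 44443 - √(-18869/1325) = 44443 - I*√1000057/265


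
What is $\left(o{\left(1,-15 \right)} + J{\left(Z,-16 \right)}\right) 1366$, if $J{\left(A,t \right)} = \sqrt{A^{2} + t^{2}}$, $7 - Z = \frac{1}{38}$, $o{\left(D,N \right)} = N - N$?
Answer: $\frac{683 \sqrt{439889}}{19} \approx 23842.0$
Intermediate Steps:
$o{\left(D,N \right)} = 0$
$Z = \frac{265}{38}$ ($Z = 7 - \frac{1}{38} = \frac{265}{38} \approx 6.9737$)
$\left(o{\left(1,-15 \right)} + J{\left(Z,-16 \right)}\right) 1366 = \left(0 + \sqrt{\left(\frac{265}{38}\right)^{2} + \left(-16\right)^{2}}\right) 1366 = \left(0 + \sqrt{\frac{70225}{1444} + 256}\right) 1366 = \left(0 + \sqrt{\frac{439889}{1444}}\right) 1366 = \left(0 + \frac{\sqrt{439889}}{38}\right) 1366 = \frac{\sqrt{439889}}{38} \cdot 1366 = \frac{683 \sqrt{439889}}{19}$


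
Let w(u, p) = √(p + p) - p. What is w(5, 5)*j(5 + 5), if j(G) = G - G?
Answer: 0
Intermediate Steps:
w(u, p) = -p + √2*√p (w(u, p) = √(2*p) - p = √2*√p - p = -p + √2*√p)
j(G) = 0
w(5, 5)*j(5 + 5) = (-1*5 + √2*√5)*0 = (-5 + √10)*0 = 0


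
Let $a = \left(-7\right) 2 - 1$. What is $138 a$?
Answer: $-2070$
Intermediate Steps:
$a = -15$ ($a = -14 - 1 = -15$)
$138 a = 138 \left(-15\right) = -2070$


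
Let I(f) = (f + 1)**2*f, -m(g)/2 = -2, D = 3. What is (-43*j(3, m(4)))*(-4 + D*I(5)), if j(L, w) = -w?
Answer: 92192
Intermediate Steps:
m(g) = 4 (m(g) = -2*(-2) = 4)
I(f) = f*(1 + f)**2 (I(f) = (1 + f)**2*f = f*(1 + f)**2)
(-43*j(3, m(4)))*(-4 + D*I(5)) = (-(-43)*4)*(-4 + 3*(5*(1 + 5)**2)) = (-43*(-4))*(-4 + 3*(5*6**2)) = 172*(-4 + 3*(5*36)) = 172*(-4 + 3*180) = 172*(-4 + 540) = 172*536 = 92192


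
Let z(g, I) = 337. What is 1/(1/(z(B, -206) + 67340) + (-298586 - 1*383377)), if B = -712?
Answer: -67677/46153209950 ≈ -1.4664e-6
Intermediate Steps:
1/(1/(z(B, -206) + 67340) + (-298586 - 1*383377)) = 1/(1/(337 + 67340) + (-298586 - 1*383377)) = 1/(1/67677 + (-298586 - 383377)) = 1/(1/67677 - 681963) = 1/(-46153209950/67677) = -67677/46153209950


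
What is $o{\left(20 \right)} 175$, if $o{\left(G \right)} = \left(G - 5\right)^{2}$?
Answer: $39375$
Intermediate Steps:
$o{\left(G \right)} = \left(-5 + G\right)^{2}$
$o{\left(20 \right)} 175 = \left(-5 + 20\right)^{2} \cdot 175 = 15^{2} \cdot 175 = 225 \cdot 175 = 39375$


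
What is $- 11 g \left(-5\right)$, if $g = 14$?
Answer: $770$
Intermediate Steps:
$- 11 g \left(-5\right) = \left(-11\right) 14 \left(-5\right) = \left(-154\right) \left(-5\right) = 770$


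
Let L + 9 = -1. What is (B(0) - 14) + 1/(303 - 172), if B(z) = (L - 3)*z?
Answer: -1833/131 ≈ -13.992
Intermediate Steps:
L = -10 (L = -9 - 1 = -10)
B(z) = -13*z (B(z) = (-10 - 3)*z = -13*z)
(B(0) - 14) + 1/(303 - 172) = (-13*0 - 14) + 1/(303 - 172) = (0 - 14) + 1/131 = -14 + 1/131 = -1833/131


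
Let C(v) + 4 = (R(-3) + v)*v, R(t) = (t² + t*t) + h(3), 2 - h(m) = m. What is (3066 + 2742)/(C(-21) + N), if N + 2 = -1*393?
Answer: -1936/105 ≈ -18.438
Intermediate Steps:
h(m) = 2 - m
R(t) = -1 + 2*t² (R(t) = (t² + t*t) + (2 - 1*3) = (t² + t²) + (2 - 3) = 2*t² - 1 = -1 + 2*t²)
N = -395 (N = -2 - 1*393 = -2 - 393 = -395)
C(v) = -4 + v*(17 + v) (C(v) = -4 + ((-1 + 2*(-3)²) + v)*v = -4 + ((-1 + 2*9) + v)*v = -4 + ((-1 + 18) + v)*v = -4 + (17 + v)*v = -4 + v*(17 + v))
(3066 + 2742)/(C(-21) + N) = (3066 + 2742)/((-4 + (-21)² + 17*(-21)) - 395) = 5808/((-4 + 441 - 357) - 395) = 5808/(80 - 395) = 5808/(-315) = 5808*(-1/315) = -1936/105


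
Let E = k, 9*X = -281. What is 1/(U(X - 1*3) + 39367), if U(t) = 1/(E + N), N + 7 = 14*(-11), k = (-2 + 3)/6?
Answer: 965/37989149 ≈ 2.5402e-5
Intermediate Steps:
X = -281/9 (X = (⅑)*(-281) = -281/9 ≈ -31.222)
k = ⅙ (k = (⅙)*1 = ⅙ ≈ 0.16667)
N = -161 (N = -7 + 14*(-11) = -7 - 154 = -161)
E = ⅙ ≈ 0.16667
U(t) = -6/965 (U(t) = 1/(⅙ - 161) = 1/(-965/6) = -6/965)
1/(U(X - 1*3) + 39367) = 1/(-6/965 + 39367) = 1/(37989149/965) = 965/37989149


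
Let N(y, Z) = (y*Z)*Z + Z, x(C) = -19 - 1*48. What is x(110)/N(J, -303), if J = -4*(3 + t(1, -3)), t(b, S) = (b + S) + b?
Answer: 67/734775 ≈ 9.1184e-5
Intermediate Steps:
t(b, S) = S + 2*b (t(b, S) = (S + b) + b = S + 2*b)
x(C) = -67 (x(C) = -19 - 48 = -67)
J = -8 (J = -4*(3 + (-3 + 2*1)) = -4*(3 + (-3 + 2)) = -4*(3 - 1) = -4*2 = -8)
N(y, Z) = Z + y*Z**2 (N(y, Z) = (Z*y)*Z + Z = y*Z**2 + Z = Z + y*Z**2)
x(110)/N(J, -303) = -67*(-1/(303*(1 - 303*(-8)))) = -67*(-1/(303*(1 + 2424))) = -67/((-303*2425)) = -67/(-734775) = -67*(-1/734775) = 67/734775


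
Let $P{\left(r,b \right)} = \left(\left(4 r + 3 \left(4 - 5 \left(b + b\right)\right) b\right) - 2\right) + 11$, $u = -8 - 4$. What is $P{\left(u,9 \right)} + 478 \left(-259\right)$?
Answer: $-126163$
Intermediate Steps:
$u = -12$ ($u = -8 - 4 = -12$)
$P{\left(r,b \right)} = 9 + 4 r + b \left(12 - 30 b\right)$ ($P{\left(r,b \right)} = \left(\left(4 r + 3 \left(4 - 5 \cdot 2 b\right) b\right) - 2\right) + 11 = \left(\left(4 r + 3 \left(4 - 10 b\right) b\right) - 2\right) + 11 = \left(\left(4 r + \left(12 - 30 b\right) b\right) - 2\right) + 11 = \left(\left(4 r + b \left(12 - 30 b\right)\right) - 2\right) + 11 = \left(-2 + 4 r + b \left(12 - 30 b\right)\right) + 11 = 9 + 4 r + b \left(12 - 30 b\right)$)
$P{\left(u,9 \right)} + 478 \left(-259\right) = \left(9 - 30 \cdot 9^{2} + 4 \left(-12\right) + 12 \cdot 9\right) + 478 \left(-259\right) = \left(9 - 2430 - 48 + 108\right) - 123802 = -2361 - 123802 = -126163$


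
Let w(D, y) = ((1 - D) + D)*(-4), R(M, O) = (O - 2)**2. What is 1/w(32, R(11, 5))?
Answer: -1/4 ≈ -0.25000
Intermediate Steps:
R(M, O) = (-2 + O)**2
w(D, y) = -4 (w(D, y) = 1*(-4) = -4)
1/w(32, R(11, 5)) = 1/(-4) = -1/4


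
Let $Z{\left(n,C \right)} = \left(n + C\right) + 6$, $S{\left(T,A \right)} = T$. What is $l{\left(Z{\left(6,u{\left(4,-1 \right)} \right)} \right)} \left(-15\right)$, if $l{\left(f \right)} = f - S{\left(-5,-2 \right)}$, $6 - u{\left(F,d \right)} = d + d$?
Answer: $-375$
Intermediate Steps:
$u{\left(F,d \right)} = 6 - 2 d$ ($u{\left(F,d \right)} = 6 - \left(d + d\right) = 6 - 2 d$)
$Z{\left(n,C \right)} = 6 + C + n$ ($Z{\left(n,C \right)} = \left(C + n\right) + 6 = 6 + C + n$)
$l{\left(f \right)} = 5 + f$ ($l{\left(f \right)} = f - -5 = f + 5 = 5 + f$)
$l{\left(Z{\left(6,u{\left(4,-1 \right)} \right)} \right)} \left(-15\right) = \left(5 + \left(6 + \left(6 - -2\right) + 6\right)\right) \left(-15\right) = \left(5 + \left(6 + \left(6 + 2\right) + 6\right)\right) \left(-15\right) = \left(5 + \left(6 + 8 + 6\right)\right) \left(-15\right) = \left(5 + 20\right) \left(-15\right) = 25 \left(-15\right) = -375$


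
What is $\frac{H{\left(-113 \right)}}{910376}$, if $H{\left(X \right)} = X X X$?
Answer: $- \frac{1442897}{910376} \approx -1.5849$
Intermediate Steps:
$H{\left(X \right)} = X^{3}$ ($H{\left(X \right)} = X^{2} X = X^{3}$)
$\frac{H{\left(-113 \right)}}{910376} = \frac{\left(-113\right)^{3}}{910376} = \left(-1442897\right) \frac{1}{910376} = - \frac{1442897}{910376}$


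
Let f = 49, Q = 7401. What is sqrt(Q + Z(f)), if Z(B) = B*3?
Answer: 2*sqrt(1887) ≈ 86.879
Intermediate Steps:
Z(B) = 3*B
sqrt(Q + Z(f)) = sqrt(7401 + 3*49) = sqrt(7401 + 147) = sqrt(7548) = 2*sqrt(1887)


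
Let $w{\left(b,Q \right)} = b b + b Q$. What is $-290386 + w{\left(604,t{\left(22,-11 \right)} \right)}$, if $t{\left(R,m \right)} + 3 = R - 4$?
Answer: $83490$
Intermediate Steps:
$t{\left(R,m \right)} = -7 + R$ ($t{\left(R,m \right)} = -3 + \left(R - 4\right) = -3 + \left(-4 + R\right) = -7 + R$)
$w{\left(b,Q \right)} = b^{2} + Q b$
$-290386 + w{\left(604,t{\left(22,-11 \right)} \right)} = -290386 + 604 \left(\left(-7 + 22\right) + 604\right) = -290386 + 604 \left(15 + 604\right) = -290386 + 604 \cdot 619 = -290386 + 373876 = 83490$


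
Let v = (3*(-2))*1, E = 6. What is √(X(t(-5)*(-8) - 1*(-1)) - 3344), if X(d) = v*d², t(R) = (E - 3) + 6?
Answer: I*√33590 ≈ 183.28*I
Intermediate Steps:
t(R) = 9 (t(R) = (6 - 3) + 6 = 3 + 6 = 9)
v = -6 (v = -6*1 = -6)
X(d) = -6*d²
√(X(t(-5)*(-8) - 1*(-1)) - 3344) = √(-6*(9*(-8) - 1*(-1))² - 3344) = √(-6*(-72 + 1)² - 3344) = √(-6*(-71)² - 3344) = √(-6*5041 - 3344) = √(-30246 - 3344) = √(-33590) = I*√33590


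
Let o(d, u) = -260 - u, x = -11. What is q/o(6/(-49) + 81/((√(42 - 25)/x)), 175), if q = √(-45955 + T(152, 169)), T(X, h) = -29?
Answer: -4*I*√2874/435 ≈ -0.49296*I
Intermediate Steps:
q = 4*I*√2874 (q = √(-45955 - 29) = √(-45984) = 4*I*√2874 ≈ 214.44*I)
q/o(6/(-49) + 81/((√(42 - 25)/x)), 175) = (4*I*√2874)/(-260 - 1*175) = (4*I*√2874)/(-260 - 175) = (4*I*√2874)/(-435) = (4*I*√2874)*(-1/435) = -4*I*√2874/435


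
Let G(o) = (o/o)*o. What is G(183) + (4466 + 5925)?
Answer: 10574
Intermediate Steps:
G(o) = o (G(o) = 1*o = o)
G(183) + (4466 + 5925) = 183 + (4466 + 5925) = 183 + 10391 = 10574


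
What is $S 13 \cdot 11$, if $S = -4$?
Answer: $-572$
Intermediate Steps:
$S 13 \cdot 11 = \left(-4\right) 13 \cdot 11 = \left(-52\right) 11 = -572$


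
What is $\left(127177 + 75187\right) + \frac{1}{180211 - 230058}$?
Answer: $\frac{10087238307}{49847} \approx 2.0236 \cdot 10^{5}$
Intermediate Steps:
$\left(127177 + 75187\right) + \frac{1}{180211 - 230058} = 202364 + \frac{1}{-49847} = 202364 - \frac{1}{49847} = \frac{10087238307}{49847}$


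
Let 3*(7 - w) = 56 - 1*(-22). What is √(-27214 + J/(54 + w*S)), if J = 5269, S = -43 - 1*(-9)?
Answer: 3*I*√14812413/70 ≈ 164.94*I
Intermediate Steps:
S = -34 (S = -43 + 9 = -34)
w = -19 (w = 7 - (56 - 1*(-22))/3 = 7 - (56 + 22)/3 = 7 - ⅓*78 = 7 - 26 = -19)
√(-27214 + J/(54 + w*S)) = √(-27214 + 5269/(54 - 19*(-34))) = √(-27214 + 5269/(54 + 646)) = √(-27214 + 5269/700) = √(-19044531/700) = 3*I*√14812413/70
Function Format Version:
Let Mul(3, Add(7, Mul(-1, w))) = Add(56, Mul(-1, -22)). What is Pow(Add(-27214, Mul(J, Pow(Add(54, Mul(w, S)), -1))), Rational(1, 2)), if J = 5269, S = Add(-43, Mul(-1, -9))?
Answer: Mul(Rational(3, 70), I, Pow(14812413, Rational(1, 2))) ≈ Mul(164.94, I)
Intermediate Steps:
S = -34 (S = Add(-43, 9) = -34)
w = -19 (w = Add(7, Mul(Rational(-1, 3), Add(56, Mul(-1, -22)))) = Add(7, Mul(Rational(-1, 3), Add(56, 22))) = Add(7, Mul(Rational(-1, 3), 78)) = Add(7, -26) = -19)
Pow(Add(-27214, Mul(J, Pow(Add(54, Mul(w, S)), -1))), Rational(1, 2)) = Pow(Add(-27214, Mul(5269, Pow(Add(54, Mul(-19, -34)), -1))), Rational(1, 2)) = Pow(Add(-27214, Mul(5269, Pow(Add(54, 646), -1))), Rational(1, 2)) = Pow(Add(-27214, Mul(5269, Pow(700, -1))), Rational(1, 2)) = Pow(Add(-27214, Mul(5269, Rational(1, 700))), Rational(1, 2)) = Pow(Add(-27214, Rational(5269, 700)), Rational(1, 2)) = Pow(Rational(-19044531, 700), Rational(1, 2)) = Mul(Rational(3, 70), I, Pow(14812413, Rational(1, 2)))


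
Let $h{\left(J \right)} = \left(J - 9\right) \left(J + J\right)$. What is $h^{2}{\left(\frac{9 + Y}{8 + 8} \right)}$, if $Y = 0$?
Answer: $\frac{1476225}{16384} \approx 90.102$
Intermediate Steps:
$h{\left(J \right)} = 2 J \left(-9 + J\right)$ ($h{\left(J \right)} = \left(-9 + J\right) 2 J = 2 J \left(-9 + J\right)$)
$h^{2}{\left(\frac{9 + Y}{8 + 8} \right)} = \left(2 \frac{9 + 0}{8 + 8} \left(-9 + \frac{9 + 0}{8 + 8}\right)\right)^{2} = \left(2 \cdot \frac{9}{16} \left(-9 + \frac{9}{16}\right)\right)^{2} = \left(2 \cdot \frac{9}{16} \left(- \frac{135}{16}\right)\right)^{2} = \left(- \frac{1215}{128}\right)^{2} = \frac{1476225}{16384}$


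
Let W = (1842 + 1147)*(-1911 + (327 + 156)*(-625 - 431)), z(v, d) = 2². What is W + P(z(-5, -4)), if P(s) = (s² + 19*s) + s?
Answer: -1530245355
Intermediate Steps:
z(v, d) = 4
P(s) = s² + 20*s
W = -1530245451 (W = 2989*(-1911 + 483*(-1056)) = 2989*(-1911 - 510048) = 2989*(-511959) = -1530245451)
W + P(z(-5, -4)) = -1530245451 + 4*(20 + 4) = -1530245451 + 4*24 = -1530245451 + 96 = -1530245355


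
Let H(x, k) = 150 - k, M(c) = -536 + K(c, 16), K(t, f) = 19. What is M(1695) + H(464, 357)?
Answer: -724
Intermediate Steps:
M(c) = -517 (M(c) = -536 + 19 = -517)
M(1695) + H(464, 357) = -517 + (150 - 1*357) = -517 + (150 - 357) = -517 - 207 = -724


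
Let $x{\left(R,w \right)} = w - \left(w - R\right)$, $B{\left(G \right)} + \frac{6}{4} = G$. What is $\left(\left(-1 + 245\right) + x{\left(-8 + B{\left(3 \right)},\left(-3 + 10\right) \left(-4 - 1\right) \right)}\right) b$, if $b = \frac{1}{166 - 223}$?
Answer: $- \frac{25}{6} \approx -4.1667$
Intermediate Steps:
$B{\left(G \right)} = - \frac{3}{2} + G$
$x{\left(R,w \right)} = R$ ($x{\left(R,w \right)} = w + \left(R - w\right) = R$)
$b = - \frac{1}{57}$ ($b = \frac{1}{-57} = - \frac{1}{57} \approx -0.017544$)
$\left(\left(-1 + 245\right) + x{\left(-8 + B{\left(3 \right)},\left(-3 + 10\right) \left(-4 - 1\right) \right)}\right) b = \left(\left(-1 + 245\right) + \left(-8 + \left(- \frac{3}{2} + 3\right)\right)\right) \left(- \frac{1}{57}\right) = \left(244 + \left(-8 + \frac{3}{2}\right)\right) \left(- \frac{1}{57}\right) = \left(244 - \frac{13}{2}\right) \left(- \frac{1}{57}\right) = \frac{475}{2} \left(- \frac{1}{57}\right) = - \frac{25}{6}$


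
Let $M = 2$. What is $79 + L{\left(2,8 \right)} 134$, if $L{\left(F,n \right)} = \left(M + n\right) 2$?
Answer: $2759$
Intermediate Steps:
$L{\left(F,n \right)} = 4 + 2 n$ ($L{\left(F,n \right)} = \left(2 + n\right) 2 = 4 + 2 n$)
$79 + L{\left(2,8 \right)} 134 = 79 + \left(4 + 2 \cdot 8\right) 134 = 79 + \left(4 + 16\right) 134 = 79 + 20 \cdot 134 = 79 + 2680 = 2759$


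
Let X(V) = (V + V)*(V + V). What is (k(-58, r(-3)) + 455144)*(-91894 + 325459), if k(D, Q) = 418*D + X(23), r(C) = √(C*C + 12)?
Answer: 101137382040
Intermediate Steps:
r(C) = √(12 + C²) (r(C) = √(C² + 12) = √(12 + C²))
X(V) = 4*V² (X(V) = (2*V)*(2*V) = 4*V²)
k(D, Q) = 2116 + 418*D (k(D, Q) = 418*D + 4*23² = 418*D + 4*529 = 418*D + 2116 = 2116 + 418*D)
(k(-58, r(-3)) + 455144)*(-91894 + 325459) = ((2116 + 418*(-58)) + 455144)*(-91894 + 325459) = ((2116 - 24244) + 455144)*233565 = (-22128 + 455144)*233565 = 433016*233565 = 101137382040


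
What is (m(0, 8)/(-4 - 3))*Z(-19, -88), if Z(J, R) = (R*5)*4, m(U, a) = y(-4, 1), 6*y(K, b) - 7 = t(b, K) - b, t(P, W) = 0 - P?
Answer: 4400/21 ≈ 209.52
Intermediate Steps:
t(P, W) = -P
y(K, b) = 7/6 - b/3 (y(K, b) = 7/6 + (-b - b)/6 = 7/6 + (-2*b)/6 = 7/6 - b/3)
m(U, a) = 5/6 (m(U, a) = 7/6 - 1/3*1 = 7/6 - 1/3 = 5/6)
Z(J, R) = 20*R (Z(J, R) = (5*R)*4 = 20*R)
(m(0, 8)/(-4 - 3))*Z(-19, -88) = (5/(6*(-4 - 3)))*(20*(-88)) = ((5/6)/(-7))*(-1760) = ((5/6)*(-1/7))*(-1760) = -5/42*(-1760) = 4400/21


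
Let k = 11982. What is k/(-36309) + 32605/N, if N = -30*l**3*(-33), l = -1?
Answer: -79714475/2396394 ≈ -33.264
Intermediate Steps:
N = -990 (N = -30*(-1)**3*(-33) = -30*(-1)*(-33) = 30*(-33) = -990)
k/(-36309) + 32605/N = 11982/(-36309) + 32605/(-990) = 11982*(-1/36309) + 32605*(-1/990) = -3994/12103 - 6521/198 = -79714475/2396394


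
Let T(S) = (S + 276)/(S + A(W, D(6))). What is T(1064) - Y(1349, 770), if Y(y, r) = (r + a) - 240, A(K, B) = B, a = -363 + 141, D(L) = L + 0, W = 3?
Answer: -32822/107 ≈ -306.75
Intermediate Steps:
D(L) = L
a = -222
Y(y, r) = -462 + r (Y(y, r) = (r - 222) - 240 = (-222 + r) - 240 = -462 + r)
T(S) = (276 + S)/(6 + S) (T(S) = (S + 276)/(S + 6) = (276 + S)/(6 + S))
T(1064) - Y(1349, 770) = (276 + 1064)/(6 + 1064) - (-462 + 770) = 1340/1070 - 1*308 = (1/1070)*1340 - 308 = 134/107 - 308 = -32822/107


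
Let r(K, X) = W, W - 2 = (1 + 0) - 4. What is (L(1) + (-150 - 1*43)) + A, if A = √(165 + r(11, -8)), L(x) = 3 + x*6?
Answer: -184 + 2*√41 ≈ -171.19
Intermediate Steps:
L(x) = 3 + 6*x
W = -1 (W = 2 + ((1 + 0) - 4) = 2 + (1 - 4) = 2 - 3 = -1)
r(K, X) = -1
A = 2*√41 (A = √(165 - 1) = √164 = 2*√41 ≈ 12.806)
(L(1) + (-150 - 1*43)) + A = ((3 + 6*1) + (-150 - 1*43)) + 2*√41 = ((3 + 6) + (-150 - 43)) + 2*√41 = (9 - 193) + 2*√41 = -184 + 2*√41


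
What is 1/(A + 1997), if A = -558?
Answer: 1/1439 ≈ 0.00069493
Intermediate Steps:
1/(A + 1997) = 1/(-558 + 1997) = 1/1439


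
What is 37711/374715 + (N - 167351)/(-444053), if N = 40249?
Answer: 64372708613/166393319895 ≈ 0.38687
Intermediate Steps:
37711/374715 + (N - 167351)/(-444053) = 37711/374715 + (40249 - 167351)/(-444053) = 37711*(1/374715) - 127102*(-1/444053) = 37711/374715 + 127102/444053 = 64372708613/166393319895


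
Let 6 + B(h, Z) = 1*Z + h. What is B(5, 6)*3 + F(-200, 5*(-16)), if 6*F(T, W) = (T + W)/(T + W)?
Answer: 91/6 ≈ 15.167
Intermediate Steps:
B(h, Z) = -6 + Z + h (B(h, Z) = -6 + (1*Z + h) = -6 + (Z + h) = -6 + Z + h)
F(T, W) = ⅙ (F(T, W) = ((T + W)/(T + W))/6 = (⅙)*1 = ⅙)
B(5, 6)*3 + F(-200, 5*(-16)) = (-6 + 6 + 5)*3 + ⅙ = 5*3 + ⅙ = 15 + ⅙ = 91/6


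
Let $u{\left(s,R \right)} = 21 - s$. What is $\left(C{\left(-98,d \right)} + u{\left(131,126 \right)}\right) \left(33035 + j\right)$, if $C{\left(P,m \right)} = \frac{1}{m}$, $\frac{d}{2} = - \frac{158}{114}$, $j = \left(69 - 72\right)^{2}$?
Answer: $- \frac{288094114}{79} \approx -3.6468 \cdot 10^{6}$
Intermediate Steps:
$j = 9$ ($j = \left(-3\right)^{2} = 9$)
$d = - \frac{158}{57}$ ($d = 2 \left(- \frac{158}{114}\right) = 2 \left(\left(-158\right) \frac{1}{114}\right) = 2 \left(- \frac{79}{57}\right) = - \frac{158}{57} \approx -2.7719$)
$\left(C{\left(-98,d \right)} + u{\left(131,126 \right)}\right) \left(33035 + j\right) = \left(\frac{1}{- \frac{158}{57}} + \left(21 - 131\right)\right) \left(33035 + 9\right) = \left(- \frac{57}{158} + \left(21 - 131\right)\right) 33044 = \left(- \frac{57}{158} - 110\right) 33044 = \left(- \frac{17437}{158}\right) 33044 = - \frac{288094114}{79}$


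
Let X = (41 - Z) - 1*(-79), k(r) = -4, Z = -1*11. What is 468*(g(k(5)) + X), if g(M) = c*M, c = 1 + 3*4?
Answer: 36972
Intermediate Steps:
Z = -11
X = 131 (X = (41 - 1*(-11)) - 1*(-79) = (41 + 11) + 79 = 52 + 79 = 131)
c = 13 (c = 1 + 12 = 13)
g(M) = 13*M
468*(g(k(5)) + X) = 468*(13*(-4) + 131) = 468*(-52 + 131) = 468*79 = 36972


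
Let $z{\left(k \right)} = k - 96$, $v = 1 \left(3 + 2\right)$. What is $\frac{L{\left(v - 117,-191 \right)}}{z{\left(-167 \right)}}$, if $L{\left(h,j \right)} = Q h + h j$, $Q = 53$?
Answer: $- \frac{15456}{263} \approx -58.768$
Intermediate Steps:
$v = 5$ ($v = 1 \cdot 5 = 5$)
$z{\left(k \right)} = -96 + k$ ($z{\left(k \right)} = k - 96 = -96 + k$)
$L{\left(h,j \right)} = 53 h + h j$
$\frac{L{\left(v - 117,-191 \right)}}{z{\left(-167 \right)}} = \frac{\left(5 - 117\right) \left(53 - 191\right)}{-96 - 167} = \frac{\left(-112\right) \left(-138\right)}{-263} = 15456 \left(- \frac{1}{263}\right) = - \frac{15456}{263}$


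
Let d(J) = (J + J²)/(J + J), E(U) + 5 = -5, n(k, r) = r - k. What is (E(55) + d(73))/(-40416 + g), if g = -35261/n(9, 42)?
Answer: -891/1368989 ≈ -0.00065085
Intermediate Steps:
E(U) = -10 (E(U) = -5 - 5 = -10)
d(J) = (J + J²)/(2*J) (d(J) = (J + J²)/((2*J)) = (J + J²)*(1/(2*J)) = (J + J²)/(2*J))
g = -35261/33 (g = -35261/(42 - 1*9) = -35261/(42 - 9) = -35261/33 ≈ -1068.5)
(E(55) + d(73))/(-40416 + g) = (-10 + (½ + (½)*73))/(-40416 - 35261/33) = (-10 + (½ + 73/2))/(-1368989/33) = (-10 + 37)*(-33/1368989) = 27*(-33/1368989) = -891/1368989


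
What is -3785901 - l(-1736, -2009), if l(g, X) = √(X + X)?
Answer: -3785901 - 7*I*√82 ≈ -3.7859e+6 - 63.388*I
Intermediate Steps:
l(g, X) = √2*√X (l(g, X) = √(2*X) = √2*√X)
-3785901 - l(-1736, -2009) = -3785901 - √2*√(-2009) = -3785901 - √2*7*I*√41 = -3785901 - 7*I*√82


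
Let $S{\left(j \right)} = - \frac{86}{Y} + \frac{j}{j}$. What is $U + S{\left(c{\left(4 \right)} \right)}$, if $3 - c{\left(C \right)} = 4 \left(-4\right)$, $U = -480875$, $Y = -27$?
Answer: $- \frac{12983512}{27} \approx -4.8087 \cdot 10^{5}$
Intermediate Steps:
$c{\left(C \right)} = 19$ ($c{\left(C \right)} = 3 - 4 \left(-4\right) = 3 - -16 = 3 + 16 = 19$)
$S{\left(j \right)} = \frac{113}{27}$ ($S{\left(j \right)} = - \frac{86}{-27} + \frac{j}{j} = \left(-86\right) \left(- \frac{1}{27}\right) + 1 = \frac{86}{27} + 1 = \frac{113}{27}$)
$U + S{\left(c{\left(4 \right)} \right)} = -480875 + \frac{113}{27} = - \frac{12983512}{27}$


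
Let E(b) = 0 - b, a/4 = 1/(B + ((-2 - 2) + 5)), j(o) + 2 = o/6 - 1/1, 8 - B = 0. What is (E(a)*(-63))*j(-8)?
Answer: -364/3 ≈ -121.33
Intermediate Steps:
B = 8 (B = 8 - 1*0 = 8 + 0 = 8)
j(o) = -3 + o/6 (j(o) = -2 + (o/6 - 1/1) = -2 + (o*(1/6) - 1*1) = -2 + (o/6 - 1) = -2 + (-1 + o/6) = -3 + o/6)
a = 4/9 (a = 4/(8 + ((-2 - 2) + 5)) = 4/(8 + (-4 + 5)) = 4/(8 + 1) = 4/9 ≈ 0.44444)
E(b) = -b
(E(a)*(-63))*j(-8) = (-1*4/9*(-63))*(-3 + (1/6)*(-8)) = (-4/9*(-63))*(-3 - 4/3) = 28*(-13/3) = -364/3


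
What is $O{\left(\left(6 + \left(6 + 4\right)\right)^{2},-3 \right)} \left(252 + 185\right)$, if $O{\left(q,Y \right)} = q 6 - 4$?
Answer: $669484$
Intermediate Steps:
$O{\left(q,Y \right)} = -4 + 6 q$ ($O{\left(q,Y \right)} = 6 q - 4 = -4 + 6 q$)
$O{\left(\left(6 + \left(6 + 4\right)\right)^{2},-3 \right)} \left(252 + 185\right) = \left(-4 + 6 \left(6 + \left(6 + 4\right)\right)^{2}\right) \left(252 + 185\right) = \left(-4 + 6 \left(6 + 10\right)^{2}\right) 437 = \left(-4 + 6 \cdot 16^{2}\right) 437 = \left(-4 + 6 \cdot 256\right) 437 = \left(-4 + 1536\right) 437 = 1532 \cdot 437 = 669484$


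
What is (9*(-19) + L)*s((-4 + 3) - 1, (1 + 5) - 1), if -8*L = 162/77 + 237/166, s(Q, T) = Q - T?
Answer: 17530917/14608 ≈ 1200.1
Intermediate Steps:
L = -45141/102256 (L = -(162/77 + 237/166)/8 = -1/8*45141/12782 = -45141/102256 ≈ -0.44145)
(9*(-19) + L)*s((-4 + 3) - 1, (1 + 5) - 1) = (9*(-19) - 45141/102256)*(((-4 + 3) - 1) - ((1 + 5) - 1)) = (-171 - 45141/102256)*((-1 - 1) - (6 - 1)) = -17530917*(-2 - 1*5)/102256 = -17530917*(-2 - 5)/102256 = -17530917/102256*(-7) = 17530917/14608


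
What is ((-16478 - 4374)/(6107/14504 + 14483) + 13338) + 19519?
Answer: 6901886691515/210067539 ≈ 32856.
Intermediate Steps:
((-16478 - 4374)/(6107/14504 + 14483) + 13338) + 19519 = (-20852/(6107*(1/14504) + 14483) + 13338) + 19519 = (-20852/(6107/14504 + 14483) + 13338) + 19519 = (-20852/210067539/14504 + 13338) + 19519 = (-20852*14504/210067539 + 13338) + 19519 = (-302437408/210067539 + 13338) + 19519 = 2801578397774/210067539 + 19519 = 6901886691515/210067539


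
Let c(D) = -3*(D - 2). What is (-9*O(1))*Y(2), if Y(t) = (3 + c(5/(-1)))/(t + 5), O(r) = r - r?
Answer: 0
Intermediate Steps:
O(r) = 0
c(D) = 6 - 3*D (c(D) = -3*(-2 + D) = 6 - 3*D)
Y(t) = 24/(5 + t) (Y(t) = (3 + (6 - 15/(-1)))/(t + 5) = (3 + (6 - 15*(-1)))/(5 + t) = (3 + (6 - 3*(-5)))/(5 + t) = (3 + (6 + 15))/(5 + t) = (3 + 21)/(5 + t) = 24/(5 + t))
(-9*O(1))*Y(2) = (-9*0)*(24/(5 + 2)) = 0*(24/7) = 0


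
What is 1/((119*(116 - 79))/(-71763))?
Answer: -71763/4403 ≈ -16.299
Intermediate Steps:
1/((119*(116 - 79))/(-71763)) = 1/((119*37)*(-1/71763)) = 1/(4403*(-1/71763)) = 1/(-4403/71763) = -71763/4403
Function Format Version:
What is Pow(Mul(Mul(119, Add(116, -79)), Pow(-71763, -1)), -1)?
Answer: Rational(-71763, 4403) ≈ -16.299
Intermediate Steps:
Pow(Mul(Mul(119, Add(116, -79)), Pow(-71763, -1)), -1) = Pow(Mul(Mul(119, 37), Rational(-1, 71763)), -1) = Pow(Mul(4403, Rational(-1, 71763)), -1) = Pow(Rational(-4403, 71763), -1) = Rational(-71763, 4403)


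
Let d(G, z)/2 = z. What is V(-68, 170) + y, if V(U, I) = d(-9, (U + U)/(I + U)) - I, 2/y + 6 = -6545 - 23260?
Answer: -5147368/29811 ≈ -172.67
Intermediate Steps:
d(G, z) = 2*z
y = -2/29811 (y = 2/(-6 + (-6545 - 23260)) = 2/(-6 - 29805) = 2/(-29811) = 2*(-1/29811) = -2/29811 ≈ -6.7089e-5)
V(U, I) = -I + 4*U/(I + U) (V(U, I) = 2*((U + U)/(I + U)) - I = 2*((2*U)/(I + U)) - I = 2*(2*U/(I + U)) - I = 4*U/(I + U) - I = -I + 4*U/(I + U))
V(-68, 170) + y = (4*(-68) - 1*170*(170 - 68))/(170 - 68) - 2/29811 = (-272 - 1*170*102)/102 - 2/29811 = (-272 - 17340)/102 - 2/29811 = (1/102)*(-17612) - 2/29811 = -518/3 - 2/29811 = -5147368/29811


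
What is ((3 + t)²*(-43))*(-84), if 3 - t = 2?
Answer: 57792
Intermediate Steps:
t = 1 (t = 3 - 1*2 = 3 - 2 = 1)
((3 + t)²*(-43))*(-84) = ((3 + 1)²*(-43))*(-84) = (4²*(-43))*(-84) = (16*(-43))*(-84) = -688*(-84) = 57792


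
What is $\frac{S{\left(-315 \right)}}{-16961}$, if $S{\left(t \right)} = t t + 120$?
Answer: $- \frac{99345}{16961} \approx -5.8573$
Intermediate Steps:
$S{\left(t \right)} = 120 + t^{2}$ ($S{\left(t \right)} = t^{2} + 120 = 120 + t^{2}$)
$\frac{S{\left(-315 \right)}}{-16961} = \frac{120 + \left(-315\right)^{2}}{-16961} = \left(120 + 99225\right) \left(- \frac{1}{16961}\right) = 99345 \left(- \frac{1}{16961}\right) = - \frac{99345}{16961}$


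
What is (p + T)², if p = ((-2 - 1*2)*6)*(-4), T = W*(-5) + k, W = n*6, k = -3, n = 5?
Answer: 3249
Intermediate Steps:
W = 30 (W = 5*6 = 30)
T = -153 (T = 30*(-5) - 3 = -150 - 3 = -153)
p = 96 (p = ((-2 - 2)*6)*(-4) = -4*6*(-4) = -24*(-4) = 96)
(p + T)² = (96 - 153)² = (-57)² = 3249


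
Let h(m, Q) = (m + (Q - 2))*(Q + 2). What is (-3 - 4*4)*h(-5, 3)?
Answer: 380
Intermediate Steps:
h(m, Q) = (2 + Q)*(-2 + Q + m) (h(m, Q) = (m + (-2 + Q))*(2 + Q) = (-2 + Q + m)*(2 + Q) = (2 + Q)*(-2 + Q + m))
(-3 - 4*4)*h(-5, 3) = (-3 - 4*4)*(-4 + 3² + 2*(-5) + 3*(-5)) = (-3 - 16)*(-4 + 9 - 10 - 15) = -19*(-20) = 380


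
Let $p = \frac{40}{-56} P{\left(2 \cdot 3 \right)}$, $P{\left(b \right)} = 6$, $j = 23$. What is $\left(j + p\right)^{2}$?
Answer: $\frac{17161}{49} \approx 350.22$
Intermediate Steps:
$p = - \frac{30}{7}$ ($p = \frac{40}{-56} \cdot 6 = 40 \left(- \frac{1}{56}\right) 6 = \left(- \frac{5}{7}\right) 6 = - \frac{30}{7} \approx -4.2857$)
$\left(j + p\right)^{2} = \left(23 - \frac{30}{7}\right)^{2} = \left(\frac{131}{7}\right)^{2} = \frac{17161}{49}$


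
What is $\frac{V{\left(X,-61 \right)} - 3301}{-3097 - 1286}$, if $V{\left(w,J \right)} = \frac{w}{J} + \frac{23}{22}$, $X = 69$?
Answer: $\frac{4430057}{5881986} \approx 0.75316$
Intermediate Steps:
$V{\left(w,J \right)} = \frac{23}{22} + \frac{w}{J}$ ($V{\left(w,J \right)} = \frac{w}{J} + 23 \cdot \frac{1}{22} = \frac{w}{J} + \frac{23}{22} = \frac{23}{22} + \frac{w}{J}$)
$\frac{V{\left(X,-61 \right)} - 3301}{-3097 - 1286} = \frac{\left(\frac{23}{22} + \frac{69}{-61}\right) - 3301}{-3097 - 1286} = \frac{\left(\frac{23}{22} + 69 \left(- \frac{1}{61}\right)\right) - 3301}{-4383} = \left(\left(\frac{23}{22} - \frac{69}{61}\right) - 3301\right) \left(- \frac{1}{4383}\right) = \left(- \frac{115}{1342} - 3301\right) \left(- \frac{1}{4383}\right) = \left(- \frac{4430057}{1342}\right) \left(- \frac{1}{4383}\right) = \frac{4430057}{5881986}$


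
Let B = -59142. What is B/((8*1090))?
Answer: -29571/4360 ≈ -6.7823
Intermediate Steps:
B/((8*1090)) = -59142/(8*1090) = -59142/8720 = -59142*1/8720 = -29571/4360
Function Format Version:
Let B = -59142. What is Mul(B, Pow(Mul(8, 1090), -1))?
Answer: Rational(-29571, 4360) ≈ -6.7823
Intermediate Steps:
Mul(B, Pow(Mul(8, 1090), -1)) = Mul(-59142, Pow(Mul(8, 1090), -1)) = Mul(-59142, Pow(8720, -1)) = Mul(-59142, Rational(1, 8720)) = Rational(-29571, 4360)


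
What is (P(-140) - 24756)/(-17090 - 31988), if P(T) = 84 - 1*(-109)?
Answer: 24563/49078 ≈ 0.50049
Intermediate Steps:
P(T) = 193 (P(T) = 84 + 109 = 193)
(P(-140) - 24756)/(-17090 - 31988) = (193 - 24756)/(-17090 - 31988) = -24563/(-49078) = -24563*(-1/49078) = 24563/49078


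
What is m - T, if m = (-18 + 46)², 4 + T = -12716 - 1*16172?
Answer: 29676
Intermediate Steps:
T = -28892 (T = -4 + (-12716 - 1*16172) = -4 + (-12716 - 16172) = -4 - 28888 = -28892)
m = 784 (m = 28² = 784)
m - T = 784 - 1*(-28892) = 784 + 28892 = 29676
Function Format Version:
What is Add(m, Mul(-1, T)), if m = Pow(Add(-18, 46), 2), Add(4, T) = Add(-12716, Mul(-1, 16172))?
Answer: 29676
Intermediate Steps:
T = -28892 (T = Add(-4, Add(-12716, Mul(-1, 16172))) = Add(-4, Add(-12716, -16172)) = Add(-4, -28888) = -28892)
m = 784 (m = Pow(28, 2) = 784)
Add(m, Mul(-1, T)) = Add(784, Mul(-1, -28892)) = Add(784, 28892) = 29676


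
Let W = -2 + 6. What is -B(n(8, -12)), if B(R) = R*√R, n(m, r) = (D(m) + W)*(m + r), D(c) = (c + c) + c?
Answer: 448*I*√7 ≈ 1185.3*I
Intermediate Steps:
W = 4
D(c) = 3*c (D(c) = 2*c + c = 3*c)
n(m, r) = (4 + 3*m)*(m + r) (n(m, r) = (3*m + 4)*(m + r) = (4 + 3*m)*(m + r))
B(R) = R^(3/2)
-B(n(8, -12)) = -(3*8² + 4*8 + 4*(-12) + 3*8*(-12))^(3/2) = -(3*64 + 32 - 48 - 288)^(3/2) = -(192 + 32 - 48 - 288)^(3/2) = -(-112)^(3/2) = -(-448)*I*√7 = 448*I*√7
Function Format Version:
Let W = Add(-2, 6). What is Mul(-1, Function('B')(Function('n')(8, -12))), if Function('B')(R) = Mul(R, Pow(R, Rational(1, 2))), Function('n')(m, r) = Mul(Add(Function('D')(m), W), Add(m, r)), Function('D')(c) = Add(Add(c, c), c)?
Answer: Mul(448, I, Pow(7, Rational(1, 2))) ≈ Mul(1185.3, I)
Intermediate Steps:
W = 4
Function('D')(c) = Mul(3, c) (Function('D')(c) = Add(Mul(2, c), c) = Mul(3, c))
Function('n')(m, r) = Mul(Add(4, Mul(3, m)), Add(m, r)) (Function('n')(m, r) = Mul(Add(Mul(3, m), 4), Add(m, r)) = Mul(Add(4, Mul(3, m)), Add(m, r)))
Function('B')(R) = Pow(R, Rational(3, 2))
Mul(-1, Function('B')(Function('n')(8, -12))) = Mul(-1, Pow(Add(Mul(3, Pow(8, 2)), Mul(4, 8), Mul(4, -12), Mul(3, 8, -12)), Rational(3, 2))) = Mul(-1, Pow(Add(Mul(3, 64), 32, -48, -288), Rational(3, 2))) = Mul(-1, Pow(Add(192, 32, -48, -288), Rational(3, 2))) = Mul(-1, Pow(-112, Rational(3, 2))) = Mul(-1, Mul(-448, I, Pow(7, Rational(1, 2)))) = Mul(448, I, Pow(7, Rational(1, 2)))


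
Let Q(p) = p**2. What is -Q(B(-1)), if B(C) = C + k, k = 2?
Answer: -1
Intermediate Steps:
B(C) = 2 + C (B(C) = C + 2 = 2 + C)
-Q(B(-1)) = -(2 - 1)**2 = -1*1**2 = -1*1 = -1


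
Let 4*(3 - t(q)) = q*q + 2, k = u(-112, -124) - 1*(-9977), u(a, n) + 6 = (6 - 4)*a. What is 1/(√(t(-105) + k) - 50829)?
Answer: -203316/10334320991 - 2*√27973/10334320991 ≈ -1.9706e-5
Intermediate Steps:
u(a, n) = -6 + 2*a (u(a, n) = -6 + (6 - 4)*a = -6 + 2*a)
k = 9747 (k = (-6 + 2*(-112)) - 1*(-9977) = (-6 - 224) + 9977 = -230 + 9977 = 9747)
t(q) = 5/2 - q²/4 (t(q) = 3 - (q*q + 2)/4 = 3 - (q² + 2)/4 = 3 - (2 + q²)/4 = 3 + (-½ - q²/4) = 5/2 - q²/4)
1/(√(t(-105) + k) - 50829) = 1/(√((5/2 - ¼*(-105)²) + 9747) - 50829) = 1/(√((5/2 - ¼*11025) + 9747) - 50829) = 1/(√((5/2 - 11025/4) + 9747) - 50829) = 1/(√(-11015/4 + 9747) - 50829) = 1/(√(27973/4) - 50829) = 1/(√27973/2 - 50829) = 1/(-50829 + √27973/2)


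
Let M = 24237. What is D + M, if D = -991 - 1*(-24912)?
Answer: 48158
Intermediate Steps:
D = 23921 (D = -991 + 24912 = 23921)
D + M = 23921 + 24237 = 48158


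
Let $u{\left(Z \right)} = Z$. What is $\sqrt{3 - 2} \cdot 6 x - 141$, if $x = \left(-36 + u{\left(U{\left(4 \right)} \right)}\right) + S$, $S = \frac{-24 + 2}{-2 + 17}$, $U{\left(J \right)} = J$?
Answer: $- \frac{1709}{5} \approx -341.8$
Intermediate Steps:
$S = - \frac{22}{15} \approx -1.4667$
$x = - \frac{502}{15}$ ($x = \left(-36 + 4\right) - \frac{22}{15} = -32 - \frac{22}{15} = - \frac{502}{15} \approx -33.467$)
$\sqrt{3 - 2} \cdot 6 x - 141 = \sqrt{3 - 2} \cdot 6 \left(- \frac{502}{15}\right) - 141 = \sqrt{1} \cdot 6 \left(- \frac{502}{15}\right) - 141 = 1 \cdot 6 \left(- \frac{502}{15}\right) - 141 = 6 \left(- \frac{502}{15}\right) - 141 = - \frac{1004}{5} - 141 = - \frac{1709}{5}$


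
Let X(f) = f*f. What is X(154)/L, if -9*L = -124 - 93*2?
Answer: 106722/155 ≈ 688.53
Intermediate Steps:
X(f) = f²
L = 310/9 (L = -(-124 - 93*2)/9 = -(-124 - 186)/9 = -⅑*(-310) = 310/9 ≈ 34.444)
X(154)/L = 154²/(310/9) = 23716*(9/310) = 106722/155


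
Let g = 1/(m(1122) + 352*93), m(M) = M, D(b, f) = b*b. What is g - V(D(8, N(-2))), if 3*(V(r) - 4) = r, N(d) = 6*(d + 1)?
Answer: -857735/33858 ≈ -25.333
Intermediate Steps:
N(d) = 6 + 6*d (N(d) = 6*(1 + d) = 6 + 6*d)
D(b, f) = b²
V(r) = 4 + r/3
g = 1/33858 (g = 1/(1122 + 352*93) = 1/(1122 + 32736) = 1/33858 ≈ 2.9535e-5)
g - V(D(8, N(-2))) = 1/33858 - (4 + (⅓)*8²) = 1/33858 - (4 + (⅓)*64) = 1/33858 - (4 + 64/3) = 1/33858 - 1*76/3 = 1/33858 - 76/3 = -857735/33858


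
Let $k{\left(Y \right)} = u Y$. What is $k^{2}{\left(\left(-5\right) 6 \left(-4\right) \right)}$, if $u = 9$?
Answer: $1166400$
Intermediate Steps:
$k{\left(Y \right)} = 9 Y$
$k^{2}{\left(\left(-5\right) 6 \left(-4\right) \right)} = \left(9 \left(-5\right) 6 \left(-4\right)\right)^{2} = \left(9 \left(\left(-30\right) \left(-4\right)\right)\right)^{2} = \left(9 \cdot 120\right)^{2} = 1080^{2} = 1166400$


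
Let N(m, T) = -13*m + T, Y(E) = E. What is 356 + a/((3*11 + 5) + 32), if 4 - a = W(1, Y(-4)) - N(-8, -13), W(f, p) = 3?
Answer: 12506/35 ≈ 357.31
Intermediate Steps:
N(m, T) = T - 13*m
a = 92 (a = 4 - (3 - (-13 - 13*(-8))) = 4 - (3 - (-13 + 104)) = 4 - (3 - 1*91) = 4 - (3 - 91) = 4 - 1*(-88) = 4 + 88 = 92)
356 + a/((3*11 + 5) + 32) = 356 + 92/((3*11 + 5) + 32) = 356 + 92/((33 + 5) + 32) = 356 + 92/(38 + 32) = 356 + 92/70 = 356 + (1/70)*92 = 356 + 46/35 = 12506/35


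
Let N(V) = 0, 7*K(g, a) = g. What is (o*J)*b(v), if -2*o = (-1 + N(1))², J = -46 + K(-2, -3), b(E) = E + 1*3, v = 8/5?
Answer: 3726/35 ≈ 106.46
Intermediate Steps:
K(g, a) = g/7
v = 8/5 (v = 8*(⅕) = 8/5 ≈ 1.6000)
b(E) = 3 + E (b(E) = E + 3 = 3 + E)
J = -324/7 (J = -46 + (⅐)*(-2) = -46 - 2/7 = -324/7 ≈ -46.286)
o = -½ (o = -(-1 + 0)²/2 = -½*(-1)² = -½*1 = -½ ≈ -0.50000)
(o*J)*b(v) = (-½*(-324/7))*(3 + 8/5) = (162/7)*(23/5) = 3726/35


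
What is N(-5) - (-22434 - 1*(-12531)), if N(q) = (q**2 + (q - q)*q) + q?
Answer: 9923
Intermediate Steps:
N(q) = q + q**2 (N(q) = (q**2 + 0*q) + q = (q**2 + 0) + q = q**2 + q = q + q**2)
N(-5) - (-22434 - 1*(-12531)) = -5*(1 - 5) - (-22434 - 1*(-12531)) = -5*(-4) - (-22434 + 12531) = 20 - 1*(-9903) = 20 + 9903 = 9923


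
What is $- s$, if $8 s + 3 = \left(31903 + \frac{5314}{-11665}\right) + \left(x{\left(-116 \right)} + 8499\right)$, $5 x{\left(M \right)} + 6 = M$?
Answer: $- \frac{94192879}{18664} \approx -5046.8$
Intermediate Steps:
$x{\left(M \right)} = - \frac{6}{5} + \frac{M}{5}$
$s = \frac{94192879}{18664}$ ($s = - \frac{3}{8} + \frac{\left(31903 + \frac{5314}{-11665}\right) + \left(\left(- \frac{6}{5} + \frac{1}{5} \left(-116\right)\right) + 8499\right)}{8} = - \frac{3}{8} + \frac{\left(31903 + 5314 \left(- \frac{1}{11665}\right)\right) + \left(\left(- \frac{6}{5} - \frac{116}{5}\right) + 8499\right)}{8} = - \frac{3}{8} + \frac{\left(31903 - \frac{5314}{11665}\right) + \left(- \frac{122}{5} + 8499\right)}{8} = - \frac{3}{8} + \frac{\frac{372143181}{11665} + \frac{42373}{5}}{8} = - \frac{3}{8} + \frac{1}{8} \cdot \frac{94199878}{2333} = - \frac{3}{8} + \frac{47099939}{9332} = \frac{94192879}{18664} \approx 5046.8$)
$- s = \left(-1\right) \frac{94192879}{18664} = - \frac{94192879}{18664}$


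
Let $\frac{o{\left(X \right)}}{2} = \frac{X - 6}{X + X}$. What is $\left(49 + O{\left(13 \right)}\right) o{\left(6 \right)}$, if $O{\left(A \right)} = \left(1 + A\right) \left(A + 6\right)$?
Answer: $0$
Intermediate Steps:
$O{\left(A \right)} = \left(1 + A\right) \left(6 + A\right)$
$o{\left(X \right)} = \frac{-6 + X}{X}$ ($o{\left(X \right)} = 2 \frac{X - 6}{X + X} = 2 \frac{-6 + X}{2 X} = \frac{-6 + X}{X}$)
$\left(49 + O{\left(13 \right)}\right) o{\left(6 \right)} = \left(49 + \left(6 + 13^{2} + 7 \cdot 13\right)\right) \frac{-6 + 6}{6} = \left(49 + \left(6 + 169 + 91\right)\right) \frac{1}{6} \cdot 0 = \left(49 + 266\right) 0 = 315 \cdot 0 = 0$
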